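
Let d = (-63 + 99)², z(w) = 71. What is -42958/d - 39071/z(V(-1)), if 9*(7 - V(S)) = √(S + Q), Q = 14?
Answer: -26843017/46008 ≈ -583.44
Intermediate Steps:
V(S) = 7 - √(14 + S)/9 (V(S) = 7 - √(S + 14)/9 = 7 - √(14 + S)/9)
d = 1296 (d = 36² = 1296)
-42958/d - 39071/z(V(-1)) = -42958/1296 - 39071/71 = -42958*1/1296 - 39071*1/71 = -21479/648 - 39071/71 = -26843017/46008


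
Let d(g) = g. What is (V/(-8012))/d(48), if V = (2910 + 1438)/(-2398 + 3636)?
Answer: -1087/119026272 ≈ -9.1324e-6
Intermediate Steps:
V = 2174/619 (V = 4348/1238 = 4348*(1/1238) = 2174/619 ≈ 3.5121)
(V/(-8012))/d(48) = ((2174/619)/(-8012))/48 = ((2174/619)*(-1/8012))*(1/48) = -1087/2479714*1/48 = -1087/119026272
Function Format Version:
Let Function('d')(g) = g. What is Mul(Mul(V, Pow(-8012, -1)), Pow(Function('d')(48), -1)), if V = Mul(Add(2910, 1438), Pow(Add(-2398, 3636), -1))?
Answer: Rational(-1087, 119026272) ≈ -9.1324e-6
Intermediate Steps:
V = Rational(2174, 619) (V = Mul(4348, Pow(1238, -1)) = Mul(4348, Rational(1, 1238)) = Rational(2174, 619) ≈ 3.5121)
Mul(Mul(V, Pow(-8012, -1)), Pow(Function('d')(48), -1)) = Mul(Mul(Rational(2174, 619), Pow(-8012, -1)), Pow(48, -1)) = Mul(Mul(Rational(2174, 619), Rational(-1, 8012)), Rational(1, 48)) = Mul(Rational(-1087, 2479714), Rational(1, 48)) = Rational(-1087, 119026272)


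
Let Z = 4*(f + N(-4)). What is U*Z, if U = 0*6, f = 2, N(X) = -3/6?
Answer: 0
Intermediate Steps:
N(X) = -1/2 (N(X) = -3*1/6 = -1/2)
U = 0
Z = 6 (Z = 4*(2 - 1/2) = 4*(3/2) = 6)
U*Z = 0*6 = 0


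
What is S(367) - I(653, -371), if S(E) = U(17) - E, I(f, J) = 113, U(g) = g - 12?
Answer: -475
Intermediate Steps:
U(g) = -12 + g
S(E) = 5 - E (S(E) = (-12 + 17) - E = 5 - E)
S(367) - I(653, -371) = (5 - 1*367) - 1*113 = (5 - 367) - 113 = -362 - 113 = -475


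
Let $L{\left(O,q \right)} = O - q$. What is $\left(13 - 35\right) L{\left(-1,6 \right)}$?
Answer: $154$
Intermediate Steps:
$\left(13 - 35\right) L{\left(-1,6 \right)} = \left(13 - 35\right) \left(-1 - 6\right) = - 22 \left(-1 - 6\right) = \left(-22\right) \left(-7\right) = 154$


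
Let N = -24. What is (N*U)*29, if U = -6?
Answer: 4176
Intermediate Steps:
(N*U)*29 = -24*(-6)*29 = 144*29 = 4176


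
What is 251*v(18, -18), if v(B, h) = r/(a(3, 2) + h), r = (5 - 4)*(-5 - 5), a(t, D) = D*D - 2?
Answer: 1255/8 ≈ 156.88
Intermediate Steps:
a(t, D) = -2 + D**2 (a(t, D) = D**2 - 2 = -2 + D**2)
r = -10 (r = 1*(-10) = -10)
v(B, h) = -10/(2 + h) (v(B, h) = -10/((-2 + 2**2) + h) = -10/((-2 + 4) + h) = -10/(2 + h))
251*v(18, -18) = 251*(-10/(2 - 18)) = 251*(-10/(-16)) = 251*(-10*(-1/16)) = 251*(5/8) = 1255/8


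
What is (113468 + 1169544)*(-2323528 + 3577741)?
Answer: 1609170329556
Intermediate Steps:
(113468 + 1169544)*(-2323528 + 3577741) = 1283012*1254213 = 1609170329556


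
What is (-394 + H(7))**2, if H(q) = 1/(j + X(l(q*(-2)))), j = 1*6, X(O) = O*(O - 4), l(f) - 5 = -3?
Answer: 619369/4 ≈ 1.5484e+5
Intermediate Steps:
l(f) = 2 (l(f) = 5 - 3 = 2)
X(O) = O*(-4 + O)
j = 6
H(q) = 1/2 (H(q) = 1/(6 + 2*(-4 + 2)) = 1/(6 + 2*(-2)) = 1/(6 - 4) = 1/2)
(-394 + H(7))**2 = (-394 + 1/2)**2 = (-787/2)**2 = 619369/4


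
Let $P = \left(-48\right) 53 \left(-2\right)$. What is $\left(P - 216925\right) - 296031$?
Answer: $-507868$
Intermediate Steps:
$P = 5088$ ($P = \left(-2544\right) \left(-2\right) = 5088$)
$\left(P - 216925\right) - 296031 = \left(5088 - 216925\right) - 296031 = -211837 - 296031 = -507868$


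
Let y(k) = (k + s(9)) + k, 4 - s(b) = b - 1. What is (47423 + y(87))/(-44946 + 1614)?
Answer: -47593/43332 ≈ -1.0983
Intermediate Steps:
s(b) = 5 - b (s(b) = 4 - (b - 1) = 4 - (-1 + b) = 4 + (1 - b) = 5 - b)
y(k) = -4 + 2*k (y(k) = (k + (5 - 1*9)) + k = (k + (5 - 9)) + k = (k - 4) + k = (-4 + k) + k = -4 + 2*k)
(47423 + y(87))/(-44946 + 1614) = (47423 + (-4 + 2*87))/(-44946 + 1614) = (47423 + (-4 + 174))/(-43332) = (47423 + 170)*(-1/43332) = 47593*(-1/43332) = -47593/43332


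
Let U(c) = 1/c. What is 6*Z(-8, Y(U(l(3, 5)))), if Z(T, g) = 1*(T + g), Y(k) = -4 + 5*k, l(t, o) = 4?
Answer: -129/2 ≈ -64.500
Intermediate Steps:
U(c) = 1/c
Z(T, g) = T + g
6*Z(-8, Y(U(l(3, 5)))) = 6*(-8 + (-4 + 5/4)) = 6*(-8 - 11/4) = 6*(-43/4) = -129/2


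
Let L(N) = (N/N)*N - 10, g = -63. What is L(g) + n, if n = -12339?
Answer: -12412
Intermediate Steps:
L(N) = -10 + N (L(N) = 1*N - 10 = N - 10 = -10 + N)
L(g) + n = (-10 - 63) - 12339 = -73 - 12339 = -12412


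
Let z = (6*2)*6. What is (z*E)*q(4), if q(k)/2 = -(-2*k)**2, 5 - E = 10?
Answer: 46080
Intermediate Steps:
E = -5 (E = 5 - 1*10 = 5 - 10 = -5)
z = 72 (z = 12*6 = 72)
q(k) = -8*k**2 (q(k) = 2*(-(-2*k)**2) = 2*(-4*k**2) = -8*k**2)
(z*E)*q(4) = (72*(-5))*(-8*4**2) = -(-2880)*16 = -360*(-128) = 46080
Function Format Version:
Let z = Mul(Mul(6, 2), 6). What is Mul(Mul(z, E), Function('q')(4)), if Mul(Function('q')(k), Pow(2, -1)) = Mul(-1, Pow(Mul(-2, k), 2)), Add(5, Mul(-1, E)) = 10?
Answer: 46080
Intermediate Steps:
E = -5 (E = Add(5, Mul(-1, 10)) = Add(5, -10) = -5)
z = 72 (z = Mul(12, 6) = 72)
Function('q')(k) = Mul(-8, Pow(k, 2)) (Function('q')(k) = Mul(2, Mul(-1, Pow(Mul(-2, k), 2))) = Mul(2, Mul(-1, Mul(4, Pow(k, 2)))) = Mul(2, Mul(-4, Pow(k, 2))) = Mul(-8, Pow(k, 2)))
Mul(Mul(z, E), Function('q')(4)) = Mul(Mul(72, -5), Mul(-8, Pow(4, 2))) = Mul(-360, Mul(-8, 16)) = Mul(-360, -128) = 46080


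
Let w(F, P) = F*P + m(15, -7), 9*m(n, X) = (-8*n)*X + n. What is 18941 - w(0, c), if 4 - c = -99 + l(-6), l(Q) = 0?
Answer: 18846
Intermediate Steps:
m(n, X) = n/9 - 8*X*n/9 (m(n, X) = ((-8*n)*X + n)/9 = (-8*X*n + n)/9 = (n - 8*X*n)/9 = n/9 - 8*X*n/9)
c = 103 (c = 4 - (-99 + 0) = 4 - 1*(-99) = 4 + 99 = 103)
w(F, P) = 95 + F*P (w(F, P) = F*P + (⅑)*15*(1 - 8*(-7)) = F*P + (⅑)*15*(1 + 56) = F*P + (⅑)*15*57 = F*P + 95 = 95 + F*P)
18941 - w(0, c) = 18941 - (95 + 0*103) = 18941 - (95 + 0) = 18941 - 1*95 = 18941 - 95 = 18846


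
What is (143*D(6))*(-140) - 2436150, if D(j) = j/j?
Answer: -2456170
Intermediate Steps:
D(j) = 1
(143*D(6))*(-140) - 2436150 = (143*1)*(-140) - 2436150 = 143*(-140) - 2436150 = -20020 - 2436150 = -2456170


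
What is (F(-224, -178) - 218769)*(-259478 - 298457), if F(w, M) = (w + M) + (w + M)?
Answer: 122507461755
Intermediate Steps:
F(w, M) = 2*M + 2*w (F(w, M) = (M + w) + (M + w) = 2*M + 2*w)
(F(-224, -178) - 218769)*(-259478 - 298457) = ((2*(-178) + 2*(-224)) - 218769)*(-259478 - 298457) = ((-356 - 448) - 218769)*(-557935) = (-804 - 218769)*(-557935) = -219573*(-557935) = 122507461755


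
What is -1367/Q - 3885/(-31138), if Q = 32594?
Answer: 21015511/253727993 ≈ 0.082827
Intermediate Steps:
-1367/Q - 3885/(-31138) = -1367/32594 - 3885/(-31138) = -1367*1/32594 - 3885*(-1/31138) = -1367/32594 + 3885/31138 = 21015511/253727993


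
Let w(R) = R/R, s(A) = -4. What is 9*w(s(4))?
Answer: 9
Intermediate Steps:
w(R) = 1
9*w(s(4)) = 9*1 = 9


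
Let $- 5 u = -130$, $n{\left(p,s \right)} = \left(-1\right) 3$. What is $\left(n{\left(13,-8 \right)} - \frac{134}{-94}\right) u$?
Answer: $- \frac{1924}{47} \approx -40.936$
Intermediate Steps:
$n{\left(p,s \right)} = -3$
$u = 26$ ($u = \left(- \frac{1}{5}\right) \left(-130\right) = 26$)
$\left(n{\left(13,-8 \right)} - \frac{134}{-94}\right) u = \left(-3 - \frac{134}{-94}\right) 26 = \left(-3 - - \frac{67}{47}\right) 26 = \left(-3 + \frac{67}{47}\right) 26 = \left(- \frac{74}{47}\right) 26 = - \frac{1924}{47}$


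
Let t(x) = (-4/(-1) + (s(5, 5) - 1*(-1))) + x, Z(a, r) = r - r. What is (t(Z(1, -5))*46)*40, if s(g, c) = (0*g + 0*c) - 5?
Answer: 0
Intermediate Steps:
s(g, c) = -5 (s(g, c) = (0 + 0) - 5 = 0 - 5 = -5)
Z(a, r) = 0
t(x) = x (t(x) = (-4/(-1) + (-5 - 1*(-1))) + x = (-4*(-1) + (-5 + 1)) + x = (4 - 4) + x = 0 + x = x)
(t(Z(1, -5))*46)*40 = (0*46)*40 = 0*40 = 0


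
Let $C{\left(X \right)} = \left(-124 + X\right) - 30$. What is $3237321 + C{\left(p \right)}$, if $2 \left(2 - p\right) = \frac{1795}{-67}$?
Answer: $\frac{433782441}{134} \approx 3.2372 \cdot 10^{6}$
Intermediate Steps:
$p = \frac{2063}{134}$ ($p = 2 - \frac{1795 \frac{1}{-67}}{2} = 2 - \frac{1795 \left(- \frac{1}{67}\right)}{2} = 2 - - \frac{1795}{134} = 2 + \frac{1795}{134} = \frac{2063}{134} \approx 15.396$)
$C{\left(X \right)} = -154 + X$
$3237321 + C{\left(p \right)} = 3237321 + \left(-154 + \frac{2063}{134}\right) = 3237321 - \frac{18573}{134} = \frac{433782441}{134}$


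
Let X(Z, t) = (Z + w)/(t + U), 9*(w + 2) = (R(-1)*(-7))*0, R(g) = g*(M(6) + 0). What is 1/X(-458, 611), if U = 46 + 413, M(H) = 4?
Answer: -107/46 ≈ -2.3261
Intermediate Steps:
U = 459
R(g) = 4*g (R(g) = g*(4 + 0) = g*4 = 4*g)
w = -2 (w = -2 + (((4*(-1))*(-7))*0)/9 = -2 + (-4*(-7)*0)/9 = -2 + (28*0)/9 = -2 + (⅑)*0 = -2 + 0 = -2)
X(Z, t) = (-2 + Z)/(459 + t) (X(Z, t) = (Z - 2)/(t + 459) = (-2 + Z)/(459 + t))
1/X(-458, 611) = 1/((-2 - 458)/(459 + 611)) = 1/(-460/1070) = 1/((1/1070)*(-460)) = 1/(-46/107) = -107/46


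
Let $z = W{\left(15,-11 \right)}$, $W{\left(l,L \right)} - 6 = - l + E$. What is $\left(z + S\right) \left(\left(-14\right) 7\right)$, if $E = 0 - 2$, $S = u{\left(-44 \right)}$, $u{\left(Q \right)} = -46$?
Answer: $5586$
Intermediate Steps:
$S = -46$
$E = -2$
$W{\left(l,L \right)} = 4 - l$ ($W{\left(l,L \right)} = 6 - \left(2 + l\right) = 4 - l$)
$z = -11$ ($z = 4 - 15 = -11$)
$\left(z + S\right) \left(\left(-14\right) 7\right) = \left(-11 - 46\right) \left(\left(-14\right) 7\right) = \left(-57\right) \left(-98\right) = 5586$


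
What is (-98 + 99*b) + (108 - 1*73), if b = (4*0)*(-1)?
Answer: -63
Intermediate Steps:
b = 0 (b = 0*(-1) = 0)
(-98 + 99*b) + (108 - 1*73) = (-98 + 99*0) + (108 - 1*73) = (-98 + 0) + (108 - 73) = -98 + 35 = -63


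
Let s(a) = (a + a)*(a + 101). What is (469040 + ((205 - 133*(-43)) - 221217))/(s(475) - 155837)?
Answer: 253747/391363 ≈ 0.64837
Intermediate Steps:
s(a) = 2*a*(101 + a) (s(a) = (2*a)*(101 + a) = 2*a*(101 + a))
(469040 + ((205 - 133*(-43)) - 221217))/(s(475) - 155837) = (469040 + ((205 - 133*(-43)) - 221217))/(2*475*(101 + 475) - 155837) = (469040 + ((205 + 5719) - 221217))/(2*475*576 - 155837) = (469040 + (5924 - 221217))/(547200 - 155837) = (469040 - 215293)/391363 = 253747*(1/391363) = 253747/391363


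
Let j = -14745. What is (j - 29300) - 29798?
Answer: -73843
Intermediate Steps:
(j - 29300) - 29798 = (-14745 - 29300) - 29798 = -44045 - 29798 = -73843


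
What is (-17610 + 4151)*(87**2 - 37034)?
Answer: 396569435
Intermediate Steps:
(-17610 + 4151)*(87**2 - 37034) = -13459*(7569 - 37034) = -13459*(-29465) = 396569435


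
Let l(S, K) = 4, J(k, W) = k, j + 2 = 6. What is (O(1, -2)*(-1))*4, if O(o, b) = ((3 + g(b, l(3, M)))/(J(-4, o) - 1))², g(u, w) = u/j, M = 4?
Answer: -1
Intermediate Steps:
j = 4 (j = -2 + 6 = 4)
g(u, w) = u/4
O(o, b) = (-⅗ - b/20)² (O(o, b) = ((3 + b/4)/(-4 - 1))² = ((3 + b/4)/(-5))² = ((3 + b/4)*(-⅕))² = (-⅗ - b/20)²)
(O(1, -2)*(-1))*4 = (((12 - 2)²/400)*(-1))*4 = (((1/400)*10²)*(-1))*4 = (((1/400)*100)*(-1))*4 = ((¼)*(-1))*4 = -¼*4 = -1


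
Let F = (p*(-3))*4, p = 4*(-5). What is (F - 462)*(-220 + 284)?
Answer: -14208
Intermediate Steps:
p = -20
F = 240 (F = -20*(-3)*4 = 60*4 = 240)
(F - 462)*(-220 + 284) = (240 - 462)*(-220 + 284) = -222*64 = -14208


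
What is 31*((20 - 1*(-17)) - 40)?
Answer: -93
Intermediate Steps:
31*((20 - 1*(-17)) - 40) = 31*((20 + 17) - 40) = 31*(37 - 40) = 31*(-3) = -93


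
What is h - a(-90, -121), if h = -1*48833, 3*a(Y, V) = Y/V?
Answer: -5908823/121 ≈ -48833.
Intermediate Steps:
a(Y, V) = Y/(3*V) (a(Y, V) = (Y/V)/3 = Y/(3*V))
h = -48833
h - a(-90, -121) = -48833 - (-90)/(3*(-121)) = -48833 - (-90)*(-1)/(3*121) = -48833 - 1*30/121 = -48833 - 30/121 = -5908823/121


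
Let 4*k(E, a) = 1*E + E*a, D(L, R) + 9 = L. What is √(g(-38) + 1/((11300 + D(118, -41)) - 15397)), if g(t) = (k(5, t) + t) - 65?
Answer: I*√593424370/1994 ≈ 12.217*I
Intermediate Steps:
D(L, R) = -9 + L
k(E, a) = E/4 + E*a/4 (k(E, a) = (1*E + E*a)/4 = (E + E*a)/4 = E/4 + E*a/4)
g(t) = -255/4 + 9*t/4 (g(t) = ((¼)*5*(1 + t) + t) - 65 = ((5/4 + 5*t/4) + t) - 65 = (5/4 + 9*t/4) - 65 = -255/4 + 9*t/4)
√(g(-38) + 1/((11300 + D(118, -41)) - 15397)) = √((-255/4 + (9/4)*(-38)) + 1/((11300 + (-9 + 118)) - 15397)) = √((-255/4 - 171/2) + 1/((11300 + 109) - 15397)) = √(-597/4 + 1/(11409 - 15397)) = √(-597/4 + 1/(-3988)) = √(-597/4 - 1/3988) = √(-297605/1994) = I*√593424370/1994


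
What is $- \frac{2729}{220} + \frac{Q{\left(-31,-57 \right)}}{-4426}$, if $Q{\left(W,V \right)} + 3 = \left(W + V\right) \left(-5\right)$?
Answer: $- \frac{6087347}{486860} \approx -12.503$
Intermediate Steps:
$Q{\left(W,V \right)} = -3 - 5 V - 5 W$ ($Q{\left(W,V \right)} = -3 + \left(W + V\right) \left(-5\right) = -3 + \left(V + W\right) \left(-5\right) = -3 - \left(5 V + 5 W\right) = -3 - 5 V - 5 W$)
$- \frac{2729}{220} + \frac{Q{\left(-31,-57 \right)}}{-4426} = - \frac{2729}{220} + \frac{-3 - -285 - -155}{-4426} = \left(-2729\right) \frac{1}{220} + \left(-3 + 285 + 155\right) \left(- \frac{1}{4426}\right) = - \frac{2729}{220} + 437 \left(- \frac{1}{4426}\right) = - \frac{2729}{220} - \frac{437}{4426} = - \frac{6087347}{486860}$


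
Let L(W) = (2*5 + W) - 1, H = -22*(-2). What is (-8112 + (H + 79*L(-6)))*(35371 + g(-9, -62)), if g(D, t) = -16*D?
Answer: -278117965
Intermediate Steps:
H = 44
L(W) = 9 + W (L(W) = (10 + W) - 1 = 9 + W)
(-8112 + (H + 79*L(-6)))*(35371 + g(-9, -62)) = (-8112 + (44 + 79*(9 - 6)))*(35371 - 16*(-9)) = (-8112 + (44 + 79*3))*(35371 + 144) = (-8112 + (44 + 237))*35515 = (-8112 + 281)*35515 = -7831*35515 = -278117965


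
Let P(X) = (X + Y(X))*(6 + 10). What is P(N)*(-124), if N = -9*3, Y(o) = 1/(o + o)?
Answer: 1447328/27 ≈ 53605.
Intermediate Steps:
Y(o) = 1/(2*o)
N = -27
P(X) = 8/X + 16*X (P(X) = (X + 1/(2*X))*(6 + 10) = (X + 1/(2*X))*16 = 8/X + 16*X)
P(N)*(-124) = (8/(-27) + 16*(-27))*(-124) = (8*(-1/27) - 432)*(-124) = (-8/27 - 432)*(-124) = -11672/27*(-124) = 1447328/27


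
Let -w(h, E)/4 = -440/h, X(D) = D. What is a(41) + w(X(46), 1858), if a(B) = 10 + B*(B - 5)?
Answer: 35058/23 ≈ 1524.3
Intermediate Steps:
w(h, E) = 1760/h (w(h, E) = -(-1760)/h = 1760/h)
a(B) = 10 + B*(-5 + B)
a(41) + w(X(46), 1858) = (10 + 41² - 5*41) + 1760/46 = (10 + 1681 - 205) + 1760*(1/46) = 1486 + 880/23 = 35058/23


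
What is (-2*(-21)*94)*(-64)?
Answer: -252672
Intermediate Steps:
(-2*(-21)*94)*(-64) = (42*94)*(-64) = 3948*(-64) = -252672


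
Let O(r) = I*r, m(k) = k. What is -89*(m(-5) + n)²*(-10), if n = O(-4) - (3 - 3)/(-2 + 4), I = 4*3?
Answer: 2500010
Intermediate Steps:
I = 12
O(r) = 12*r
n = -48 (n = 12*(-4) - (3 - 3)/(-2 + 4) = -48 - 0/2 = -48 - 1*0 = -48 + 0 = -48)
-89*(m(-5) + n)²*(-10) = -89*(-5 - 48)²*(-10) = -89*(-53)²*(-10) = -89*2809*(-10) = -250001*(-10) = 2500010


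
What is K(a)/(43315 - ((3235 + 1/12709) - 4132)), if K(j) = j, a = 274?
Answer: 3482266/561890307 ≈ 0.0061974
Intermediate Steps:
K(a)/(43315 - ((3235 + 1/12709) - 4132)) = 274/(43315 - ((3235 + 1/12709) - 4132)) = 274/(43315 - (41113616/12709 - 4132)) = 274/(43315 - 1*(-11399972/12709)) = 274/(43315 + 11399972/12709) = 274/(561890307/12709) = 274*(12709/561890307) = 3482266/561890307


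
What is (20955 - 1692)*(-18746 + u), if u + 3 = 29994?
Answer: 216612435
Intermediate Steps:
u = 29991 (u = -3 + 29994 = 29991)
(20955 - 1692)*(-18746 + u) = (20955 - 1692)*(-18746 + 29991) = 19263*11245 = 216612435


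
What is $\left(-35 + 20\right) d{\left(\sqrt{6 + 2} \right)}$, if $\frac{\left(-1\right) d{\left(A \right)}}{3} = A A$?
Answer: $360$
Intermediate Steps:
$d{\left(A \right)} = - 3 A^{2}$ ($d{\left(A \right)} = - 3 A A = - 3 A^{2}$)
$\left(-35 + 20\right) d{\left(\sqrt{6 + 2} \right)} = \left(-35 + 20\right) \left(- 3 \left(\sqrt{6 + 2}\right)^{2}\right) = - 15 \left(- 3 \left(\sqrt{8}\right)^{2}\right) = - 15 \left(- 3 \left(2 \sqrt{2}\right)^{2}\right) = - 15 \left(\left(-3\right) 8\right) = \left(-15\right) \left(-24\right) = 360$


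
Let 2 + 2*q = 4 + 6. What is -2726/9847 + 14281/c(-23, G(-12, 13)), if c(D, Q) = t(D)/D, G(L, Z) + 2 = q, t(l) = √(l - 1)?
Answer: -2726/9847 + 328463*I*√6/12 ≈ -0.27684 + 67047.0*I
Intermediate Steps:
t(l) = √(-1 + l)
q = 4 (q = -1 + (4 + 6)/2 = -1 + (½)*10 = -1 + 5 = 4)
G(L, Z) = 2 (G(L, Z) = -2 + 4 = 2)
c(D, Q) = √(-1 + D)/D
-2726/9847 + 14281/c(-23, G(-12, 13)) = -2726/9847 + 14281/((√(-1 - 23)/(-23))) = -2726*1/9847 + 14281/((-2*I*√6/23)) = -2726/9847 + 14281/((-2*I*√6/23)) = -2726/9847 + 14281*(23*I*√6/12) = -2726/9847 + 328463*I*√6/12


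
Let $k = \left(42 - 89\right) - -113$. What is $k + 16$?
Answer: $82$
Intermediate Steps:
$k = 66$ ($k = \left(42 - 89\right) + 113 = -47 + 113 = 66$)
$k + 16 = 66 + 16 = 82$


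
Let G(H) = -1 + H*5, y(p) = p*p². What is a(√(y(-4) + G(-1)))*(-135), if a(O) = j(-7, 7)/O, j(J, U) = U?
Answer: 27*I*√70/2 ≈ 112.95*I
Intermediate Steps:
y(p) = p³
G(H) = -1 + 5*H
a(O) = 7/O
a(√(y(-4) + G(-1)))*(-135) = (7/(√((-4)³ + (-1 + 5*(-1)))))*(-135) = (7/(√(-64 + (-1 - 5))))*(-135) = (7/(√(-64 - 6)))*(-135) = (7/(√(-70)))*(-135) = (7/((I*√70)))*(-135) = (7*(-I*√70/70))*(-135) = -I*√70/10*(-135) = 27*I*√70/2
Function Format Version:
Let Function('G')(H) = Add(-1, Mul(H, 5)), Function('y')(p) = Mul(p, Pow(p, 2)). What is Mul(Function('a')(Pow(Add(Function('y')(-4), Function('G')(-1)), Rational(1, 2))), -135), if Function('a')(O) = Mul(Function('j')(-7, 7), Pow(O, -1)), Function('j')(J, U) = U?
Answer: Mul(Rational(27, 2), I, Pow(70, Rational(1, 2))) ≈ Mul(112.95, I)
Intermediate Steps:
Function('y')(p) = Pow(p, 3)
Function('G')(H) = Add(-1, Mul(5, H))
Function('a')(O) = Mul(7, Pow(O, -1))
Mul(Function('a')(Pow(Add(Function('y')(-4), Function('G')(-1)), Rational(1, 2))), -135) = Mul(Mul(7, Pow(Pow(Add(Pow(-4, 3), Add(-1, Mul(5, -1))), Rational(1, 2)), -1)), -135) = Mul(Mul(7, Pow(Pow(Add(-64, Add(-1, -5)), Rational(1, 2)), -1)), -135) = Mul(Mul(7, Pow(Pow(Add(-64, -6), Rational(1, 2)), -1)), -135) = Mul(Mul(7, Pow(Pow(-70, Rational(1, 2)), -1)), -135) = Mul(Mul(7, Pow(Mul(I, Pow(70, Rational(1, 2))), -1)), -135) = Mul(Mul(7, Mul(Rational(-1, 70), I, Pow(70, Rational(1, 2)))), -135) = Mul(Mul(Rational(-1, 10), I, Pow(70, Rational(1, 2))), -135) = Mul(Rational(27, 2), I, Pow(70, Rational(1, 2)))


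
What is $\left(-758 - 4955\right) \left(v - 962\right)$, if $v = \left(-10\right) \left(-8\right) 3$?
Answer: $4124786$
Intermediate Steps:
$v = 240$ ($v = 80 \cdot 3 = 240$)
$\left(-758 - 4955\right) \left(v - 962\right) = \left(-758 - 4955\right) \left(240 - 962\right) = \left(-5713\right) \left(-722\right) = 4124786$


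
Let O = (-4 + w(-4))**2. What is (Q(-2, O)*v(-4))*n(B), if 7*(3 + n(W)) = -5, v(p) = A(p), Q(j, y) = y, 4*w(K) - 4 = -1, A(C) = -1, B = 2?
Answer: 2197/56 ≈ 39.232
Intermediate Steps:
w(K) = 3/4 (w(K) = 1 + (1/4)*(-1) = 1 - 1/4 = 3/4)
O = 169/16 (O = (-4 + 3/4)**2 = (-13/4)**2 = 169/16 ≈ 10.563)
v(p) = -1
n(W) = -26/7 (n(W) = -3 + (1/7)*(-5) = -3 - 5/7 = -26/7)
(Q(-2, O)*v(-4))*n(B) = ((169/16)*(-1))*(-26/7) = -169/16*(-26/7) = 2197/56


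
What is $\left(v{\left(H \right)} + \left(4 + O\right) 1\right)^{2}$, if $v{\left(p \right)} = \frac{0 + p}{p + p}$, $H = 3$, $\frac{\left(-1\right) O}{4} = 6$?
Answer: $\frac{1521}{4} \approx 380.25$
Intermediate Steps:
$O = -24$ ($O = \left(-4\right) 6 = -24$)
$v{\left(p \right)} = \frac{1}{2}$ ($v{\left(p \right)} = \frac{p}{2 p} = p \frac{1}{2 p} = \frac{1}{2}$)
$\left(v{\left(H \right)} + \left(4 + O\right) 1\right)^{2} = \left(\frac{1}{2} + \left(4 - 24\right) 1\right)^{2} = \left(\frac{1}{2} - 20\right)^{2} = \left(- \frac{39}{2}\right)^{2} = \frac{1521}{4}$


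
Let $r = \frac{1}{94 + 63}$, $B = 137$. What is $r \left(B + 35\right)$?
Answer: $\frac{172}{157} \approx 1.0955$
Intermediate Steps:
$r = \frac{1}{157} \approx 0.0063694$
$r \left(B + 35\right) = \frac{137 + 35}{157} = \frac{1}{157} \cdot 172 = \frac{172}{157}$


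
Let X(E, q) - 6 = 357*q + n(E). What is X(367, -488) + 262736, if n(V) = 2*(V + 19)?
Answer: 89298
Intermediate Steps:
n(V) = 38 + 2*V (n(V) = 2*(19 + V) = 38 + 2*V)
X(E, q) = 44 + 2*E + 357*q (X(E, q) = 6 + (357*q + (38 + 2*E)) = 6 + (38 + 2*E + 357*q) = 44 + 2*E + 357*q)
X(367, -488) + 262736 = (44 + 2*367 + 357*(-488)) + 262736 = (44 + 734 - 174216) + 262736 = -173438 + 262736 = 89298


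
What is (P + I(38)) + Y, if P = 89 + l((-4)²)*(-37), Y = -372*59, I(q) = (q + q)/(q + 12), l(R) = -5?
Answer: -541812/25 ≈ -21672.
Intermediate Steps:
I(q) = 2*q/(12 + q) (I(q) = (2*q)/(12 + q) = 2*q/(12 + q))
Y = -21948
P = 274 (P = 89 - 5*(-37) = 89 + 185 = 274)
(P + I(38)) + Y = (274 + 2*38/(12 + 38)) - 21948 = (274 + 2*38/50) - 21948 = (274 + 2*38*(1/50)) - 21948 = (274 + 38/25) - 21948 = 6888/25 - 21948 = -541812/25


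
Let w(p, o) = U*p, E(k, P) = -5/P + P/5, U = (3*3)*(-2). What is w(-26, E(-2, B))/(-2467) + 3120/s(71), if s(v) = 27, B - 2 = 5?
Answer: 2561468/22203 ≈ 115.37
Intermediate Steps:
B = 7 (B = 2 + 5 = 7)
U = -18 (U = 9*(-2) = -18)
E(k, P) = -5/P + P/5 (E(k, P) = -5/P + P*(1/5) = -5/P + P/5)
w(p, o) = -18*p
w(-26, E(-2, B))/(-2467) + 3120/s(71) = -18*(-26)/(-2467) + 3120/27 = 468*(-1/2467) + 3120*(1/27) = -468/2467 + 1040/9 = 2561468/22203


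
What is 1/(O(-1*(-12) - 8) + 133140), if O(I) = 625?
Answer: 1/133765 ≈ 7.4758e-6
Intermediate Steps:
1/(O(-1*(-12) - 8) + 133140) = 1/(625 + 133140) = 1/133765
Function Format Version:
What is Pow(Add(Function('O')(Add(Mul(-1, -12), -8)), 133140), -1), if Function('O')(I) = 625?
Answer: Rational(1, 133765) ≈ 7.4758e-6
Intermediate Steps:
Pow(Add(Function('O')(Add(Mul(-1, -12), -8)), 133140), -1) = Pow(Add(625, 133140), -1) = Pow(133765, -1) = Rational(1, 133765)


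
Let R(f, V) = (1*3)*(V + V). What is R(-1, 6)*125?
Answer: 4500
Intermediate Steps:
R(f, V) = 6*V (R(f, V) = 3*(2*V) = 6*V)
R(-1, 6)*125 = (6*6)*125 = 36*125 = 4500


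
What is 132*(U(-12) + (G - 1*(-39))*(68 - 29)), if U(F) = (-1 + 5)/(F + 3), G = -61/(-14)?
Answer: 4686022/21 ≈ 2.2314e+5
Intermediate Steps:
G = 61/14 (G = -61*(-1/14) = 61/14 ≈ 4.3571)
U(F) = 4/(3 + F)
132*(U(-12) + (G - 1*(-39))*(68 - 29)) = 132*(4/(3 - 12) + (61/14 - 1*(-39))*(68 - 29)) = 132*(4/(-9) + (61/14 + 39)*39) = 132*(4*(-⅑) + (607/14)*39) = 132*(-4/9 + 23673/14) = 132*(213001/126) = 4686022/21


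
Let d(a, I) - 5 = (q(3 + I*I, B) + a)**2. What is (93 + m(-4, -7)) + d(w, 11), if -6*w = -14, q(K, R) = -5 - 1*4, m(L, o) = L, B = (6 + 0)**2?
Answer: 1246/9 ≈ 138.44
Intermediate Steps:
B = 36 (B = 6**2 = 36)
q(K, R) = -9 (q(K, R) = -5 - 4 = -9)
w = 7/3 (w = -1/6*(-14) = 7/3 ≈ 2.3333)
d(a, I) = 5 + (-9 + a)**2
(93 + m(-4, -7)) + d(w, 11) = (93 - 4) + (5 + (-9 + 7/3)**2) = 89 + (5 + (-20/3)**2) = 89 + (5 + 400/9) = 89 + 445/9 = 1246/9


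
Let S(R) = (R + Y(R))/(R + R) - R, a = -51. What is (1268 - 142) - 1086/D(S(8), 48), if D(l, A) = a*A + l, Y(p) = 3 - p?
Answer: 44261294/39293 ≈ 1126.4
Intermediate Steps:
S(R) = -R + 3/(2*R) (S(R) = (R + (3 - R))/(R + R) - R = 3/((2*R)) - R = 3*(1/(2*R)) - R = 3/(2*R) - R = -R + 3/(2*R))
D(l, A) = l - 51*A (D(l, A) = -51*A + l = l - 51*A)
(1268 - 142) - 1086/D(S(8), 48) = (1268 - 142) - 1086/((-1*8 + (3/2)/8) - 51*48) = 1126 - 1086/((-8 + (3/2)*(⅛)) - 2448) = 1126 - 1086/((-8 + 3/16) - 2448) = 1126 - 1086/(-125/16 - 2448) = 1126 - 1086/(-39293/16) = 1126 - 1086*(-16/39293) = 1126 + 17376/39293 = 44261294/39293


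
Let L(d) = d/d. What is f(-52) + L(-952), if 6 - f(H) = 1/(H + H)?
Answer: 729/104 ≈ 7.0096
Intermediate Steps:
L(d) = 1
f(H) = 6 - 1/(2*H) (f(H) = 6 - 1/(H + H) = 6 - 1/(2*H))
f(-52) + L(-952) = (6 - ½/(-52)) + 1 = (6 - ½*(-1/52)) + 1 = (6 + 1/104) + 1 = 625/104 + 1 = 729/104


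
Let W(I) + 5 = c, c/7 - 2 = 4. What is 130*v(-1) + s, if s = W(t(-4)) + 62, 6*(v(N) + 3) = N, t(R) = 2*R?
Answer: -938/3 ≈ -312.67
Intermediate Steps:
c = 42 (c = 14 + 7*4 = 14 + 28 = 42)
W(I) = 37 (W(I) = -5 + 42 = 37)
v(N) = -3 + N/6
s = 99 (s = 37 + 62 = 99)
130*v(-1) + s = 130*(-3 + (⅙)*(-1)) + 99 = 130*(-3 - ⅙) + 99 = 130*(-19/6) + 99 = -1235/3 + 99 = -938/3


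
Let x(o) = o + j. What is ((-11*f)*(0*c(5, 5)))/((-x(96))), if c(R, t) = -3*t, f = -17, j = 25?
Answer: 0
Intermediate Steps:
x(o) = 25 + o (x(o) = o + 25 = 25 + o)
((-11*f)*(0*c(5, 5)))/((-x(96))) = ((-11*(-17))*(0*(-3*5)))/((-(25 + 96))) = (187*(0*(-15)))/((-1*121)) = (187*0)/(-121) = 0*(-1/121) = 0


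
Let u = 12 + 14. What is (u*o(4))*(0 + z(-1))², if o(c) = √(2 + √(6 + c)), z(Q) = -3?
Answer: 234*√(2 + √10) ≈ 531.66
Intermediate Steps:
u = 26
(u*o(4))*(0 + z(-1))² = (26*√(2 + √(6 + 4)))*(0 - 3)² = (26*√(2 + √10))*(-3)² = (26*√(2 + √10))*9 = 234*√(2 + √10)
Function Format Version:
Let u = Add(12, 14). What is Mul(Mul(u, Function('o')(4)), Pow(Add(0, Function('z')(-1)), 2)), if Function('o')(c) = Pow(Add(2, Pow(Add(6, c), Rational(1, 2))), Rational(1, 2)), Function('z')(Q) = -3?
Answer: Mul(234, Pow(Add(2, Pow(10, Rational(1, 2))), Rational(1, 2))) ≈ 531.66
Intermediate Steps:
u = 26
Mul(Mul(u, Function('o')(4)), Pow(Add(0, Function('z')(-1)), 2)) = Mul(Mul(26, Pow(Add(2, Pow(Add(6, 4), Rational(1, 2))), Rational(1, 2))), Pow(Add(0, -3), 2)) = Mul(Mul(26, Pow(Add(2, Pow(10, Rational(1, 2))), Rational(1, 2))), Pow(-3, 2)) = Mul(Mul(26, Pow(Add(2, Pow(10, Rational(1, 2))), Rational(1, 2))), 9) = Mul(234, Pow(Add(2, Pow(10, Rational(1, 2))), Rational(1, 2)))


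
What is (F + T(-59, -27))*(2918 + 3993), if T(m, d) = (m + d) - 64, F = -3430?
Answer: -24741380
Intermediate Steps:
T(m, d) = -64 + d + m (T(m, d) = (d + m) - 64 = -64 + d + m)
(F + T(-59, -27))*(2918 + 3993) = (-3430 + (-64 - 27 - 59))*(2918 + 3993) = (-3430 - 150)*6911 = -3580*6911 = -24741380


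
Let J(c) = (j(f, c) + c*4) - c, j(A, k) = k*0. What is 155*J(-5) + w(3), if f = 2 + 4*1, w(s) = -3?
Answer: -2328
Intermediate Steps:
f = 6 (f = 2 + 4 = 6)
j(A, k) = 0
J(c) = 3*c (J(c) = (0 + c*4) - c = (0 + 4*c) - c = 4*c - c = 3*c)
155*J(-5) + w(3) = 155*(3*(-5)) - 3 = 155*(-15) - 3 = -2325 - 3 = -2328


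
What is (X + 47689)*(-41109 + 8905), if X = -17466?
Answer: -973301492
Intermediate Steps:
(X + 47689)*(-41109 + 8905) = (-17466 + 47689)*(-41109 + 8905) = 30223*(-32204) = -973301492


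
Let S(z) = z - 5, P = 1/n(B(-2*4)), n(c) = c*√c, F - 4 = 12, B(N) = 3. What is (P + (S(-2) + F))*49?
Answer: 441 + 49*√3/9 ≈ 450.43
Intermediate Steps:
F = 16 (F = 4 + 12 = 16)
n(c) = c^(3/2)
P = √3/9 (P = 1/(3^(3/2)) = 1/(3*√3) = √3/9 ≈ 0.19245)
S(z) = -5 + z
(P + (S(-2) + F))*49 = (√3/9 + ((-5 - 2) + 16))*49 = (√3/9 + (-7 + 16))*49 = (√3/9 + 9)*49 = (9 + √3/9)*49 = 441 + 49*√3/9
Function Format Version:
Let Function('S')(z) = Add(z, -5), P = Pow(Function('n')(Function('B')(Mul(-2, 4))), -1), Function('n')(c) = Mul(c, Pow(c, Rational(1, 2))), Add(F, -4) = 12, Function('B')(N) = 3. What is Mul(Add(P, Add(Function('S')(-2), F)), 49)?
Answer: Add(441, Mul(Rational(49, 9), Pow(3, Rational(1, 2)))) ≈ 450.43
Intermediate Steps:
F = 16 (F = Add(4, 12) = 16)
Function('n')(c) = Pow(c, Rational(3, 2))
P = Mul(Rational(1, 9), Pow(3, Rational(1, 2))) (P = Pow(Pow(3, Rational(3, 2)), -1) = Pow(Mul(3, Pow(3, Rational(1, 2))), -1) = Mul(Rational(1, 9), Pow(3, Rational(1, 2))) ≈ 0.19245)
Function('S')(z) = Add(-5, z)
Mul(Add(P, Add(Function('S')(-2), F)), 49) = Mul(Add(Mul(Rational(1, 9), Pow(3, Rational(1, 2))), Add(Add(-5, -2), 16)), 49) = Mul(Add(Mul(Rational(1, 9), Pow(3, Rational(1, 2))), Add(-7, 16)), 49) = Mul(Add(Mul(Rational(1, 9), Pow(3, Rational(1, 2))), 9), 49) = Mul(Add(9, Mul(Rational(1, 9), Pow(3, Rational(1, 2)))), 49) = Add(441, Mul(Rational(49, 9), Pow(3, Rational(1, 2))))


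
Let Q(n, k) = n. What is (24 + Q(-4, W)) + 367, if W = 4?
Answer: 387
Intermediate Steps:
(24 + Q(-4, W)) + 367 = (24 - 4) + 367 = 20 + 367 = 387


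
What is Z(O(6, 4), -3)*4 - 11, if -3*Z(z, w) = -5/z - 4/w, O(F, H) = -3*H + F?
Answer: -125/9 ≈ -13.889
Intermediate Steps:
O(F, H) = F - 3*H
Z(z, w) = 4/(3*w) + 5/(3*z) (Z(z, w) = -(-5/z - 4/w)/3 = 4/(3*w) + 5/(3*z))
Z(O(6, 4), -3)*4 - 11 = ((4/3)/(-3) + 5/(3*(6 - 3*4)))*4 - 11 = ((4/3)*(-⅓) + 5/(3*(6 - 12)))*4 - 11 = (-4/9 + (5/3)/(-6))*4 - 11 = (-4/9 + (5/3)*(-⅙))*4 - 11 = (-4/9 - 5/18)*4 - 11 = -13/18*4 - 11 = -26/9 - 11 = -125/9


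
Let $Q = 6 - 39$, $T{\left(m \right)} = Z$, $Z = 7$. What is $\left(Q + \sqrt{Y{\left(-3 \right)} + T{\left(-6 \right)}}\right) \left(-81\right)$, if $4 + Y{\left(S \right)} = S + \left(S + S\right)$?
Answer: $2673 - 81 i \sqrt{6} \approx 2673.0 - 198.41 i$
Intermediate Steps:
$Y{\left(S \right)} = -4 + 3 S$ ($Y{\left(S \right)} = -4 + \left(S + \left(S + S\right)\right) = -4 + \left(S + 2 S\right) = -4 + 3 S$)
$T{\left(m \right)} = 7$
$Q = -33$ ($Q = 6 - 39 = -33$)
$\left(Q + \sqrt{Y{\left(-3 \right)} + T{\left(-6 \right)}}\right) \left(-81\right) = \left(-33 + \sqrt{\left(-4 + 3 \left(-3\right)\right) + 7}\right) \left(-81\right) = \left(-33 + \sqrt{\left(-4 - 9\right) + 7}\right) \left(-81\right) = \left(-33 + \sqrt{-13 + 7}\right) \left(-81\right) = \left(-33 + \sqrt{-6}\right) \left(-81\right) = \left(-33 + i \sqrt{6}\right) \left(-81\right) = 2673 - 81 i \sqrt{6}$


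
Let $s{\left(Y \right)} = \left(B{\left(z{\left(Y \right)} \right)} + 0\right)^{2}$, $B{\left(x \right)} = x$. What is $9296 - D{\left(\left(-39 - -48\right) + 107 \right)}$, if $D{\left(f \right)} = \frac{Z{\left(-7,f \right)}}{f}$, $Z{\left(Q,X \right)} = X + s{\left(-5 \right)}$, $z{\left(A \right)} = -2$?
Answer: $\frac{269554}{29} \approx 9295.0$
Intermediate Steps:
$s{\left(Y \right)} = 4$ ($s{\left(Y \right)} = \left(-2 + 0\right)^{2} = \left(-2\right)^{2} = 4$)
$Z{\left(Q,X \right)} = 4 + X$ ($Z{\left(Q,X \right)} = X + 4 = 4 + X$)
$D{\left(f \right)} = \frac{4 + f}{f}$
$9296 - D{\left(\left(-39 - -48\right) + 107 \right)} = 9296 - \frac{4 + \left(\left(-39 - -48\right) + 107\right)}{\left(-39 - -48\right) + 107} = 9296 - \frac{4 + \left(\left(-39 + 48\right) + 107\right)}{\left(-39 + 48\right) + 107} = 9296 - \frac{4 + \left(9 + 107\right)}{9 + 107} = 9296 - \frac{4 + 116}{116} = 9296 - \frac{1}{116} \cdot 120 = 9296 - \frac{30}{29} = \frac{269554}{29}$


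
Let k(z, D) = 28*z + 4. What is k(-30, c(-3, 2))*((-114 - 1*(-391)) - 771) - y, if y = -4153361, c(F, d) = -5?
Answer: 4566345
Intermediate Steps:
k(z, D) = 4 + 28*z
k(-30, c(-3, 2))*((-114 - 1*(-391)) - 771) - y = (4 + 28*(-30))*((-114 - 1*(-391)) - 771) - 1*(-4153361) = (4 - 840)*((-114 + 391) - 771) + 4153361 = -836*(277 - 771) + 4153361 = -836*(-494) + 4153361 = 412984 + 4153361 = 4566345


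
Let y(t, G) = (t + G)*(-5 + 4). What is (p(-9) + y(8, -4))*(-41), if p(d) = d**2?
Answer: -3157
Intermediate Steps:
y(t, G) = -G - t (y(t, G) = (G + t)*(-1) = -G - t)
(p(-9) + y(8, -4))*(-41) = ((-9)**2 + (-1*(-4) - 1*8))*(-41) = (81 + (4 - 8))*(-41) = (81 - 4)*(-41) = 77*(-41) = -3157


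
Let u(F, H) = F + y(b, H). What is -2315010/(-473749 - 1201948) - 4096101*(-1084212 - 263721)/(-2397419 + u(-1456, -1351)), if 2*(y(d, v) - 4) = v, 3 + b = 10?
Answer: -18503939065956934872/8041825742821 ≈ -2.3010e+6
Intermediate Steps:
b = 7 (b = -3 + 10 = 7)
y(d, v) = 4 + v/2
u(F, H) = 4 + F + H/2 (u(F, H) = F + (4 + H/2) = 4 + F + H/2)
-2315010/(-473749 - 1201948) - 4096101*(-1084212 - 263721)/(-2397419 + u(-1456, -1351)) = -2315010/(-473749 - 1201948) - 4096101*(-1084212 - 263721)/(-2397419 + (4 - 1456 + (½)*(-1351))) = -2315010/(-1675697) - 4096101*(-1347933/(-2397419 + (4 - 1456 - 1351/2))) = -2315010*(-1/1675697) - 4096101*(-1347933/(-2397419 - 4255/2)) = 2315010/1675697 - 4096101/((-4799093/2*(-1/1347933))) = 2315010/1675697 - 4096101/4799093/2695866 = 2315010/1675697 - 4096101*2695866/4799093 = 2315010/1675697 - 11042539418466/4799093 = -18503939065956934872/8041825742821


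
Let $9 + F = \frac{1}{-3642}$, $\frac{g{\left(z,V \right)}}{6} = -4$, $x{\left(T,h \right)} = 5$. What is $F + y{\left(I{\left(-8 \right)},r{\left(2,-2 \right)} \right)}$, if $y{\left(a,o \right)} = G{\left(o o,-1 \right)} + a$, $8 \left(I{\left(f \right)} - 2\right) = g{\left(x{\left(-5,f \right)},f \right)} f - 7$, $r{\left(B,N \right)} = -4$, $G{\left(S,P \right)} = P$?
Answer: $\frac{220337}{14568} \approx 15.125$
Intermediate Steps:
$g{\left(z,V \right)} = -24$ ($g{\left(z,V \right)} = 6 \left(-4\right) = -24$)
$I{\left(f \right)} = \frac{9}{8} - 3 f$ ($I{\left(f \right)} = 2 + \frac{- 24 f - 7}{8} = 2 + \frac{-7 - 24 f}{8} = 2 - \left(\frac{7}{8} + 3 f\right) = \frac{9}{8} - 3 f$)
$F = - \frac{32779}{3642}$ ($F = -9 + \frac{1}{-3642} = -9 - \frac{1}{3642} = - \frac{32779}{3642} \approx -9.0003$)
$y{\left(a,o \right)} = -1 + a$
$F + y{\left(I{\left(-8 \right)},r{\left(2,-2 \right)} \right)} = - \frac{32779}{3642} + \left(-1 + \left(\frac{9}{8} - -24\right)\right) = - \frac{32779}{3642} + \left(-1 + \left(\frac{9}{8} + 24\right)\right) = - \frac{32779}{3642} + \left(-1 + \frac{201}{8}\right) = - \frac{32779}{3642} + \frac{193}{8} = \frac{220337}{14568}$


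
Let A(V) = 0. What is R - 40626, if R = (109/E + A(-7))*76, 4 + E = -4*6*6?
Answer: -1505233/37 ≈ -40682.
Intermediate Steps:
E = -148 (E = -4 - 4*6*6 = -4 - 24*6 = -4 - 144 = -148)
R = -2071/37 (R = (109/(-148) + 0)*76 = (109*(-1/148) + 0)*76 = (-109/148 + 0)*76 = -109/148*76 = -2071/37 ≈ -55.973)
R - 40626 = -2071/37 - 40626 = -1505233/37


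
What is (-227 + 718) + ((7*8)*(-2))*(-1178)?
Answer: 132427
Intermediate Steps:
(-227 + 718) + ((7*8)*(-2))*(-1178) = 491 + (56*(-2))*(-1178) = 491 - 112*(-1178) = 491 + 131936 = 132427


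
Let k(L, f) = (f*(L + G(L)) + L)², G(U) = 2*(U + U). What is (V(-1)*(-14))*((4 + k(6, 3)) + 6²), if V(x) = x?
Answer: 129584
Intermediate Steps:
G(U) = 4*U (G(U) = 2*(2*U) = 4*U)
k(L, f) = (L + 5*L*f)² (k(L, f) = (f*(L + 4*L) + L)² = (f*(5*L) + L)² = (5*L*f + L)² = (L + 5*L*f)²)
(V(-1)*(-14))*((4 + k(6, 3)) + 6²) = (-1*(-14))*((4 + 6²*(1 + 5*3)²) + 6²) = 14*((4 + 36*(1 + 15)²) + 36) = 14*((4 + 36*16²) + 36) = 14*((4 + 36*256) + 36) = 14*((4 + 9216) + 36) = 14*(9220 + 36) = 14*9256 = 129584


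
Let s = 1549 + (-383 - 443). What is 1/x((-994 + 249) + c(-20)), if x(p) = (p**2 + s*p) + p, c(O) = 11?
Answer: 1/7340 ≈ 0.00013624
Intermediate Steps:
s = 723 (s = 1549 - 826 = 723)
x(p) = p**2 + 724*p (x(p) = (p**2 + 723*p) + p = p**2 + 724*p)
1/x((-994 + 249) + c(-20)) = 1/(((-994 + 249) + 11)*(724 + ((-994 + 249) + 11))) = 1/((-745 + 11)*(724 + (-745 + 11))) = 1/(-734*(724 - 734)) = 1/(-734*(-10)) = 1/7340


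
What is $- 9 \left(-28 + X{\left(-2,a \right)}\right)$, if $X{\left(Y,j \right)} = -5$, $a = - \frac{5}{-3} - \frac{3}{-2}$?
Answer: $297$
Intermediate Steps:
$a = \frac{19}{6}$ ($a = \left(-5\right) \left(- \frac{1}{3}\right) - - \frac{3}{2} = \frac{5}{3} + \frac{3}{2} = \frac{19}{6} \approx 3.1667$)
$- 9 \left(-28 + X{\left(-2,a \right)}\right) = - 9 \left(-28 - 5\right) = \left(-9\right) \left(-33\right) = 297$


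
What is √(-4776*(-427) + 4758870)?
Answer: 3*√755358 ≈ 2607.3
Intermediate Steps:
√(-4776*(-427) + 4758870) = √(2039352 + 4758870) = √6798222 = 3*√755358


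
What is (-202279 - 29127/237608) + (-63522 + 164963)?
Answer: -3422849233/33944 ≈ -1.0084e+5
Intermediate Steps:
(-202279 - 29127/237608) + (-63522 + 164963) = (-202279 - 29127*1/237608) + 101441 = (-202279 - 4161/33944) + 101441 = -6866162537/33944 + 101441 = -3422849233/33944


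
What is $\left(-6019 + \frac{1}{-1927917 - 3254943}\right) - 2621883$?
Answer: $- \frac{13620048159721}{5182860} \approx -2.6279 \cdot 10^{6}$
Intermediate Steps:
$\left(-6019 + \frac{1}{-1927917 - 3254943}\right) - 2621883 = \left(-6019 + \frac{1}{-5182860}\right) - 2621883 = \left(-6019 - \frac{1}{5182860}\right) - 2621883 = - \frac{31195634341}{5182860} - 2621883 = - \frac{13620048159721}{5182860}$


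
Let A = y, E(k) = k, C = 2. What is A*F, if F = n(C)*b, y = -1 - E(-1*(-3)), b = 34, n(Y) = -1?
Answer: 136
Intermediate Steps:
y = -4 (y = -1 - (-1)*(-3) = -1 - 1*3 = -1 - 3 = -4)
A = -4
F = -34 (F = -1*34 = -34)
A*F = -4*(-34) = 136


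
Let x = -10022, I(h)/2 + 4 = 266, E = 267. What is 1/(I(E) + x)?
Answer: -1/9498 ≈ -0.00010529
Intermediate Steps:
I(h) = 524 (I(h) = -8 + 2*266 = -8 + 532 = 524)
1/(I(E) + x) = 1/(524 - 10022) = 1/(-9498) = -1/9498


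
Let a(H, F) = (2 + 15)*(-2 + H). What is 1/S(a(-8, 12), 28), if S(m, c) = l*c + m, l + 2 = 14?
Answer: 1/166 ≈ 0.0060241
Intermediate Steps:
a(H, F) = -34 + 17*H (a(H, F) = 17*(-2 + H) = -34 + 17*H)
l = 12 (l = -2 + 14 = 12)
S(m, c) = m + 12*c (S(m, c) = 12*c + m = m + 12*c)
1/S(a(-8, 12), 28) = 1/((-34 + 17*(-8)) + 12*28) = 1/((-34 - 136) + 336) = 1/(-170 + 336) = 1/166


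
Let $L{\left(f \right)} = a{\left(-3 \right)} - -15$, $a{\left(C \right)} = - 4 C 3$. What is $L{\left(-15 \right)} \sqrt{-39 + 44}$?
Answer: $51 \sqrt{5} \approx 114.04$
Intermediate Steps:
$a{\left(C \right)} = - 12 C$
$L{\left(f \right)} = 51$ ($L{\left(f \right)} = \left(-12\right) \left(-3\right) - -15 = 36 + 15 = 51$)
$L{\left(-15 \right)} \sqrt{-39 + 44} = 51 \sqrt{-39 + 44} = 51 \sqrt{5}$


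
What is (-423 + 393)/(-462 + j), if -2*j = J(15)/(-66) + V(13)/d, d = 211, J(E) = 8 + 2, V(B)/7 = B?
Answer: 20889/321788 ≈ 0.064915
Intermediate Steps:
V(B) = 7*B
J(E) = 10
j = -974/6963 (j = -(10/(-66) + (7*13)/211)/2 = -(10*(-1/66) + 91*(1/211))/2 = -(-5/33 + 91/211)/2 = -½*1948/6963 = -974/6963 ≈ -0.13988)
(-423 + 393)/(-462 + j) = (-423 + 393)/(-462 - 974/6963) = -30/(-3217880/6963) = -30*(-6963/3217880) = 20889/321788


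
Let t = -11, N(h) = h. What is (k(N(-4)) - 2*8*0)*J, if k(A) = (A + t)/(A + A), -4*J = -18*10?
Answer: 675/8 ≈ 84.375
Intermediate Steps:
J = 45 (J = -(-9)*10/2 = -¼*(-180) = 45)
k(A) = (-11 + A)/(2*A) (k(A) = (A - 11)/(A + A) = (-11 + A)/((2*A)) = (-11 + A)*(1/(2*A)) = (-11 + A)/(2*A))
(k(N(-4)) - 2*8*0)*J = ((½)*(-11 - 4)/(-4) - 2*8*0)*45 = ((½)*(-¼)*(-15) - 16*0)*45 = (15/8 + 0)*45 = (15/8)*45 = 675/8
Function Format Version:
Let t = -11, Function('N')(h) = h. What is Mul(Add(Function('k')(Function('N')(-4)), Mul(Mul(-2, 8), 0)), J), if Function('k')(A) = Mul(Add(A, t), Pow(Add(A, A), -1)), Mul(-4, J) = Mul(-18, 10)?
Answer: Rational(675, 8) ≈ 84.375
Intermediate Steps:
J = 45 (J = Mul(Rational(-1, 4), Mul(-18, 10)) = Mul(Rational(-1, 4), -180) = 45)
Function('k')(A) = Mul(Rational(1, 2), Pow(A, -1), Add(-11, A)) (Function('k')(A) = Mul(Add(A, -11), Pow(Add(A, A), -1)) = Mul(Add(-11, A), Pow(Mul(2, A), -1)) = Mul(Add(-11, A), Mul(Rational(1, 2), Pow(A, -1))) = Mul(Rational(1, 2), Pow(A, -1), Add(-11, A)))
Mul(Add(Function('k')(Function('N')(-4)), Mul(Mul(-2, 8), 0)), J) = Mul(Add(Mul(Rational(1, 2), Pow(-4, -1), Add(-11, -4)), Mul(Mul(-2, 8), 0)), 45) = Mul(Add(Mul(Rational(1, 2), Rational(-1, 4), -15), Mul(-16, 0)), 45) = Mul(Add(Rational(15, 8), 0), 45) = Mul(Rational(15, 8), 45) = Rational(675, 8)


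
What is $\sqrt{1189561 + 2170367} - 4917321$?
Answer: $-4917321 + 22 \sqrt{6942} \approx -4.9155 \cdot 10^{6}$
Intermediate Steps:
$\sqrt{1189561 + 2170367} - 4917321 = \sqrt{3359928} - 4917321 = 22 \sqrt{6942} - 4917321 = -4917321 + 22 \sqrt{6942}$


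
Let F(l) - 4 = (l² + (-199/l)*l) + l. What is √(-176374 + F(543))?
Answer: √118823 ≈ 344.71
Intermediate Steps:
F(l) = -195 + l + l² (F(l) = 4 + ((l² + (-199/l)*l) + l) = 4 + ((l² - 199) + l) = 4 + ((-199 + l²) + l) = 4 + (-199 + l + l²) = -195 + l + l²)
√(-176374 + F(543)) = √(-176374 + (-195 + 543 + 543²)) = √(-176374 + (-195 + 543 + 294849)) = √(-176374 + 295197) = √118823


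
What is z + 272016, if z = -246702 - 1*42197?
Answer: -16883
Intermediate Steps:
z = -288899 (z = -246702 - 42197 = -288899)
z + 272016 = -288899 + 272016 = -16883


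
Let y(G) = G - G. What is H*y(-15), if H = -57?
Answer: 0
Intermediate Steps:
y(G) = 0
H*y(-15) = -57*0 = 0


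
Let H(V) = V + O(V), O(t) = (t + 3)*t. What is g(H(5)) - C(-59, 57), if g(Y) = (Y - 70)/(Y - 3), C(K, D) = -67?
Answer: 2789/42 ≈ 66.405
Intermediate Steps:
O(t) = t*(3 + t) (O(t) = (3 + t)*t = t*(3 + t))
H(V) = V + V*(3 + V)
g(Y) = (-70 + Y)/(-3 + Y)
g(H(5)) - C(-59, 57) = (-70 + 5*(4 + 5))/(-3 + 5*(4 + 5)) - 1*(-67) = (-70 + 5*9)/(-3 + 5*9) + 67 = (-70 + 45)/(-3 + 45) + 67 = -25/42 + 67 = 2789/42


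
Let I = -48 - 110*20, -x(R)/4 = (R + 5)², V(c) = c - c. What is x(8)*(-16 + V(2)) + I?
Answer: 8568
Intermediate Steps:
V(c) = 0
x(R) = -4*(5 + R)² (x(R) = -4*(R + 5)² = -4*(5 + R)²)
I = -2248 (I = -48 - 2200 = -2248)
x(8)*(-16 + V(2)) + I = (-4*(5 + 8)²)*(-16 + 0) - 2248 = -4*13²*(-16) - 2248 = -4*169*(-16) - 2248 = -676*(-16) - 2248 = 10816 - 2248 = 8568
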